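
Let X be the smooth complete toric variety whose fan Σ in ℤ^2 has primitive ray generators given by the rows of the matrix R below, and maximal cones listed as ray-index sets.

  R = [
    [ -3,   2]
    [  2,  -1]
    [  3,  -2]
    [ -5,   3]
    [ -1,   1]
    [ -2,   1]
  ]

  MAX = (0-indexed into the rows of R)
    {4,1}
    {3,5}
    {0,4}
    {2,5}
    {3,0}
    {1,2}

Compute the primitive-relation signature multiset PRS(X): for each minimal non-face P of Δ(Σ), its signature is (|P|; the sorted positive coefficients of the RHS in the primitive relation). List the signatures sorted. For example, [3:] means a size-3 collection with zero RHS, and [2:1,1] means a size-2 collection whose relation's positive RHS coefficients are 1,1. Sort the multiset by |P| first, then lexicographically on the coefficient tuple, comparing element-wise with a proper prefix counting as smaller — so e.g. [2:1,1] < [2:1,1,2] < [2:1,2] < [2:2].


9 minimal non-faces of Δ(Σ) (on 6 rays):

  P={0,2}:  v_{0} + v_{2} = 0  →  sig = [2:]
  P={1,5}:  v_{1} + v_{5} = 0  →  sig = [2:]
  P={0,1}:  v_{0} + v_{1} = v_{4}  →  sig = [2:1]
  P={0,5}:  v_{0} + v_{5} = v_{3}  →  sig = [2:1]
  P={1,3}:  v_{1} + v_{3} = v_{0}  →  sig = [2:1]
  P={2,3}:  v_{2} + v_{3} = v_{5}  →  sig = [2:1]
  P={2,4}:  v_{2} + v_{4} = v_{1}  →  sig = [2:1]
  P={4,5}:  v_{4} + v_{5} = v_{0}  →  sig = [2:1]
  P={3,4}:  v_{3} + v_{4} = 2·v_{0}  →  sig = [2:2]

Hence PRS(X_Σ) =
    |P|=2: 9 collections, coeffs (), (), (1), (1), (1), (1), (1), (1), (2)


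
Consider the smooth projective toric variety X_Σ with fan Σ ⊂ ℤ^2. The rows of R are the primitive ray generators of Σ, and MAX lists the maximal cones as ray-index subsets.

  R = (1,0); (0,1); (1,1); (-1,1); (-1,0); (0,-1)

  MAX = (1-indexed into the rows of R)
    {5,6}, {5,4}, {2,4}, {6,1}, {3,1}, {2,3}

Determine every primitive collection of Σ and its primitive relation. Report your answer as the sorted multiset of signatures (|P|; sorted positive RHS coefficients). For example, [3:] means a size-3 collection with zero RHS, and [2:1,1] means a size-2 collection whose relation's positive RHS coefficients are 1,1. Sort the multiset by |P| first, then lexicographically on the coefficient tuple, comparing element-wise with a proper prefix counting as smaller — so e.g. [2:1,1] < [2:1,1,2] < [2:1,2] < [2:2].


Δ(Σ) — 6 vertices, 9 min non-faces:

  P={1,5}:  v_{1} + v_{5} = 0  so sig = [2:]
  P={2,6}:  v_{2} + v_{6} = 0  so sig = [2:]
  P={1,2}:  v_{1} + v_{2} = v_{3}  so sig = [2:1]
  P={1,4}:  v_{1} + v_{4} = v_{2}  so sig = [2:1]
  P={2,5}:  v_{2} + v_{5} = v_{4}  so sig = [2:1]
  P={3,5}:  v_{3} + v_{5} = v_{2}  so sig = [2:1]
  P={3,6}:  v_{3} + v_{6} = v_{1}  so sig = [2:1]
  P={4,6}:  v_{4} + v_{6} = v_{5}  so sig = [2:1]
  P={3,4}:  v_{3} + v_{4} = 2·v_{2}  so sig = [2:2]

Hence PRS(X_Σ) =
[[2:], [2:], [2:1], [2:1], [2:1], [2:1], [2:1], [2:1], [2:2]]


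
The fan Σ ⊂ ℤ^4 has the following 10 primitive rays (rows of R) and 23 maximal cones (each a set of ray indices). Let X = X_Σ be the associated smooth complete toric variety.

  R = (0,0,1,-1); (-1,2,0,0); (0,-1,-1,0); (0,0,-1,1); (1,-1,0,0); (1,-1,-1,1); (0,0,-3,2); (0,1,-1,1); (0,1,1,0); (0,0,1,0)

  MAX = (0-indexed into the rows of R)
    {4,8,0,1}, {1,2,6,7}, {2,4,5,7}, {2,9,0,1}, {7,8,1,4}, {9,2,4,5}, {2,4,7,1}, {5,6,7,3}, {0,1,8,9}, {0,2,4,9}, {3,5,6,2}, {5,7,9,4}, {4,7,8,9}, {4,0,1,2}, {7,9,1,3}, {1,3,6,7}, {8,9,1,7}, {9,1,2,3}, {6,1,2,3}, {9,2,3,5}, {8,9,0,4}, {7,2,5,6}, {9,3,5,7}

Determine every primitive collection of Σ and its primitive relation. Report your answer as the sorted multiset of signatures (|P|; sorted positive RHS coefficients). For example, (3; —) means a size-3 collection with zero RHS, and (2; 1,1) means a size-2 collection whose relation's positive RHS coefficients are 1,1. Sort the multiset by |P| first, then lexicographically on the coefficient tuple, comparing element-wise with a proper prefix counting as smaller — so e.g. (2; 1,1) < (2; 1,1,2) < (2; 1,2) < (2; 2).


|primitive collections| = 15. Relations:

  {0,3}:  v_{0} + v_{3} = 0  so sig = (2; —)
  {2,8}:  v_{2} + v_{8} = 0  so sig = (2; —)
  {0,5}:  v_{0} + v_{5} = v_{4}  so sig = (2; 1)
  {1,5}:  v_{1} + v_{5} = v_{7}  so sig = (2; 1)
  {3,4}:  v_{3} + v_{4} = v_{5}  so sig = (2; 1)
  {0,6}:  v_{0} + v_{6} = v_{2} + v_{7}  so sig = (2; 1,1)
  {0,7}:  v_{0} + v_{7} = v_{1} + v_{4}  so sig = (2; 1,1)
  {3,8}:  v_{3} + v_{8} = v_{7} + v_{9}  so sig = (2; 1,1)
  {6,8}:  v_{6} + v_{8} = v_{3} + v_{7}  so sig = (2; 1,1)
  {4,6}:  v_{4} + v_{6} = v_{2} + v_{5} + v_{7}  so sig = (2; 1,1,1)
  {5,8}:  v_{5} + v_{8} = v_{4} + v_{7} + v_{9}  so sig = (2; 1,1,1)
  {6,9}:  v_{6} + v_{9} = 2·v_{3}  so sig = (2; 2)
  {1,4,9}:  v_{1} + v_{4} + v_{9} = v_{8}  so sig = (3; 1)
  {2,3,7}:  v_{2} + v_{3} + v_{7} = v_{6}  so sig = (3; 1)
  {2,7,9}:  v_{2} + v_{7} + v_{9} = v_{3}  so sig = (3; 1)

Signatures (|P|; sorted positive RHS coefficients), sorted:
[(2; —), (2; —), (2; 1), (2; 1), (2; 1), (2; 1,1), (2; 1,1), (2; 1,1), (2; 1,1), (2; 1,1,1), (2; 1,1,1), (2; 2), (3; 1), (3; 1), (3; 1)]


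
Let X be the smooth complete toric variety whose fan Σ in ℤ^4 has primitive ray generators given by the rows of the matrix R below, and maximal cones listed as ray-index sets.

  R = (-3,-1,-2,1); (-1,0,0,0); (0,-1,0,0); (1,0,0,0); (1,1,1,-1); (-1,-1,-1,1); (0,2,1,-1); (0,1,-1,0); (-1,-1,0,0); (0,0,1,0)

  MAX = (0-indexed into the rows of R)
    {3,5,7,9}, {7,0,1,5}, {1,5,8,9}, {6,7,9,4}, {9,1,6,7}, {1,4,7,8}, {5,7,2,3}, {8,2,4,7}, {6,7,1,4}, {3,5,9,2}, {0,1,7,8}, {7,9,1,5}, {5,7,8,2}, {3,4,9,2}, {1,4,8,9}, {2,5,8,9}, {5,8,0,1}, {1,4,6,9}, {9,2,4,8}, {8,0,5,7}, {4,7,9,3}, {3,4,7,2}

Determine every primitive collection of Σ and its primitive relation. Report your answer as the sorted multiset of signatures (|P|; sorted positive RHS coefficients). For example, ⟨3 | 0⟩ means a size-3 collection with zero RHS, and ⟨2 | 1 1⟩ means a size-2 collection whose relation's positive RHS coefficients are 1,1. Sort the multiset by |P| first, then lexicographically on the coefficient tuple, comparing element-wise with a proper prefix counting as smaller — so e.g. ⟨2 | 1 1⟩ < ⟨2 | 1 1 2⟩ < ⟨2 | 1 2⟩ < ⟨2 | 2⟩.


|primitive collections| = 17. Relations:

  P={1,3}:  v_{1} + v_{3} = 0 ; sig = ⟨2 | 0⟩
  P={4,5}:  v_{4} + v_{5} = 0 ; sig = ⟨2 | 0⟩
  P={1,2}:  v_{1} + v_{2} = v_{8} ; sig = ⟨2 | 1⟩
  P={3,8}:  v_{3} + v_{8} = v_{2} ; sig = ⟨2 | 1⟩
  P={2,6}:  v_{2} + v_{6} = v_{1} + v_{4} ; sig = ⟨2 | 1 1⟩
  P={0,3}:  v_{0} + v_{3} = v_{5} + v_{7} + v_{8} ; sig = ⟨2 | 1 1 1⟩
  P={0,4}:  v_{0} + v_{4} = v_{1} + v_{7} + v_{8} ; sig = ⟨2 | 1 1 1⟩
  P={3,6}:  v_{3} + v_{6} = v_{4} + v_{7} + v_{9} ; sig = ⟨2 | 1 1 1⟩
  P={5,6}:  v_{5} + v_{6} = v_{1} + v_{7} + v_{9} ; sig = ⟨2 | 1 1 1⟩
  P={0,2}:  v_{0} + v_{2} = v_{5} + v_{7} + 2·v_{8} ; sig = ⟨2 | 1 1 2⟩
  P={0,9}:  v_{0} + v_{9} = 2·v_{1} + v_{5} ; sig = ⟨2 | 1 2⟩
  P={6,8}:  v_{6} + v_{8} = 2·v_{1} + v_{4} ; sig = ⟨2 | 1 2⟩
  P={0,6}:  v_{0} + v_{6} = 3·v_{1} + v_{7} ; sig = ⟨2 | 1 3⟩
  P={2,7,9}:  v_{2} + v_{7} + v_{9} = 0 ; sig = ⟨3 | 0⟩
  P={7,8,9}:  v_{7} + v_{8} + v_{9} = v_{1} ; sig = ⟨3 | 1⟩
  P={1,4,7,9}:  v_{1} + v_{4} + v_{7} + v_{9} = v_{6} ; sig = ⟨4 | 1⟩
  P={1,5,7,8}:  v_{1} + v_{5} + v_{7} + v_{8} = v_{0} ; sig = ⟨4 | 1⟩

Hence PRS(X_Σ) =
    |P|=2: 13 collections, coeffs (), (), (1), (1), (1,1), (1,1,1), (1,1,1), (1,1,1), (1,1,1), (1,1,2), (1,2), (1,2), (1,3)
    |P|=3: 2 collections, coeffs (), (1)
    |P|=4: 2 collections, coeffs (1), (1)


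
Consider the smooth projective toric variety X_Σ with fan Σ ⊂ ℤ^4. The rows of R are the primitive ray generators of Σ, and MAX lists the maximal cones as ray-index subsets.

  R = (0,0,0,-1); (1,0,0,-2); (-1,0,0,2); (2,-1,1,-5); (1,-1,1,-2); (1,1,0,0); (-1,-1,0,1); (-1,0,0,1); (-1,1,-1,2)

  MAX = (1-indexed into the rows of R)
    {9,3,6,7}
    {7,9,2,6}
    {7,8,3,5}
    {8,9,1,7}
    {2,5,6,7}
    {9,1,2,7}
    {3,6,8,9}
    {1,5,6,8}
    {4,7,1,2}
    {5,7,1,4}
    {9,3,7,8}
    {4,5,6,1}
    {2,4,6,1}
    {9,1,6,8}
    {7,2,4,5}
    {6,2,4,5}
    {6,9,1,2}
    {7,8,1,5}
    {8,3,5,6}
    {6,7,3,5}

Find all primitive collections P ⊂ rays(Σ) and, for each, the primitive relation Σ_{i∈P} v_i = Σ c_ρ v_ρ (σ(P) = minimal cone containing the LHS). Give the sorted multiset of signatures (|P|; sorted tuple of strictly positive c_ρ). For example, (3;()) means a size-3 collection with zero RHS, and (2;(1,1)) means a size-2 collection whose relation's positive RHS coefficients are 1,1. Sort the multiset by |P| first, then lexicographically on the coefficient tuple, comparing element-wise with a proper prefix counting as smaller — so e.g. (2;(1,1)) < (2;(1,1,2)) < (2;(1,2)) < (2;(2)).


The 11 primitive collections of Σ (r=9, n=4):

  {2,3}:  v_{2} + v_{3} = 0 ; sig = (2;())
  {5,9}:  v_{5} + v_{9} = 0 ; sig = (2;())
  {1,3}:  v_{1} + v_{3} = v_{8} ; sig = (2;(1))
  {2,8}:  v_{2} + v_{8} = v_{1} ; sig = (2;(1))
  {3,4}:  v_{3} + v_{4} = v_{1} + v_{5} ; sig = (2;(1,1))
  {4,9}:  v_{4} + v_{9} = v_{1} + v_{2} ; sig = (2;(1,1))
  {4,8}:  v_{4} + v_{8} = 2·v_{1} + v_{5} ; sig = (2;(1,2))
  {1,6,7}:  v_{1} + v_{6} + v_{7} = 0 ; sig = (3;())
  {1,2,5}:  v_{1} + v_{2} + v_{5} = v_{4} ; sig = (3;(1))
  {6,7,8}:  v_{6} + v_{7} + v_{8} = v_{3} ; sig = (3;(1))
  {4,6,7}:  v_{4} + v_{6} + v_{7} = v_{2} + v_{5} ; sig = (3;(1,1))

Sorted signature multiset PRS(X):
    |P|=2: 7 collections, coeffs (), (), (1), (1), (1,1), (1,1), (1,2)
    |P|=3: 4 collections, coeffs (), (1), (1), (1,1)


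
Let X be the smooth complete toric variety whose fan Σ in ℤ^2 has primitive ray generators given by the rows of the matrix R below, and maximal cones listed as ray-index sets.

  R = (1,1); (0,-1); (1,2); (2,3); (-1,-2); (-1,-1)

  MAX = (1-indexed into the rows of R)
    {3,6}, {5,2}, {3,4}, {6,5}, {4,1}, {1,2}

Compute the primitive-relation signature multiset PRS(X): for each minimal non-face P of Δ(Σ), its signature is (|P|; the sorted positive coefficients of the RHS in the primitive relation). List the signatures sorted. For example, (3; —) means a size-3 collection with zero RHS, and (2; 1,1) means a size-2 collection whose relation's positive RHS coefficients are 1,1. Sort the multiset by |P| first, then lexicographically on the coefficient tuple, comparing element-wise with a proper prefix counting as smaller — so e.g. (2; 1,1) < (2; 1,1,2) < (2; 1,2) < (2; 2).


Minimal non-faces — 9 found among 6 rays, 6 max cones:

  • {1,6}:  v_{1} + v_{6} = 0 ; sig = (2; —)
  • {3,5}:  v_{3} + v_{5} = 0 ; sig = (2; —)
  • {1,3}:  v_{1} + v_{3} = v_{4} ; sig = (2; 1)
  • {1,5}:  v_{1} + v_{5} = v_{2} ; sig = (2; 1)
  • {2,3}:  v_{2} + v_{3} = v_{1} ; sig = (2; 1)
  • {2,6}:  v_{2} + v_{6} = v_{5} ; sig = (2; 1)
  • {4,5}:  v_{4} + v_{5} = v_{1} ; sig = (2; 1)
  • {4,6}:  v_{4} + v_{6} = v_{3} ; sig = (2; 1)
  • {2,4}:  v_{2} + v_{4} = 2·v_{1} ; sig = (2; 2)

Sorted signature multiset PRS(X):
[(2; —), (2; —), (2; 1), (2; 1), (2; 1), (2; 1), (2; 1), (2; 1), (2; 2)]


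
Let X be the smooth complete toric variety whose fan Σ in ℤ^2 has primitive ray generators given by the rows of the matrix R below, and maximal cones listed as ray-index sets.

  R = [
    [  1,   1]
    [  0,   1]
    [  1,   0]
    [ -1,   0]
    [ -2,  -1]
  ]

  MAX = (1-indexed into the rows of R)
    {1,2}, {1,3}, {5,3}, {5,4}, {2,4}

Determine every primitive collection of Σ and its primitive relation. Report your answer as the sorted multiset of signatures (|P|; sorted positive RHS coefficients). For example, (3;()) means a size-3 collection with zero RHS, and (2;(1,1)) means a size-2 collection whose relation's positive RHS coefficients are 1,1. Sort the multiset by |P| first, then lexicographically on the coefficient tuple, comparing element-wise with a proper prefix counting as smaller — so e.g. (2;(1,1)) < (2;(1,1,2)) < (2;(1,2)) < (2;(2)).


Δ(Σ) — 5 vertices, 5 min non-faces:

  {3,4}:  v_{3} + v_{4} = 0 — sig = (2;())
  {1,4}:  v_{1} + v_{4} = v_{2} — sig = (2;(1))
  {1,5}:  v_{1} + v_{5} = v_{4} — sig = (2;(1))
  {2,3}:  v_{2} + v_{3} = v_{1} — sig = (2;(1))
  {2,5}:  v_{2} + v_{5} = 2·v_{4} — sig = (2;(2))

Hence PRS(X_Σ) =
[(2;()), (2;(1)), (2;(1)), (2;(1)), (2;(2))]


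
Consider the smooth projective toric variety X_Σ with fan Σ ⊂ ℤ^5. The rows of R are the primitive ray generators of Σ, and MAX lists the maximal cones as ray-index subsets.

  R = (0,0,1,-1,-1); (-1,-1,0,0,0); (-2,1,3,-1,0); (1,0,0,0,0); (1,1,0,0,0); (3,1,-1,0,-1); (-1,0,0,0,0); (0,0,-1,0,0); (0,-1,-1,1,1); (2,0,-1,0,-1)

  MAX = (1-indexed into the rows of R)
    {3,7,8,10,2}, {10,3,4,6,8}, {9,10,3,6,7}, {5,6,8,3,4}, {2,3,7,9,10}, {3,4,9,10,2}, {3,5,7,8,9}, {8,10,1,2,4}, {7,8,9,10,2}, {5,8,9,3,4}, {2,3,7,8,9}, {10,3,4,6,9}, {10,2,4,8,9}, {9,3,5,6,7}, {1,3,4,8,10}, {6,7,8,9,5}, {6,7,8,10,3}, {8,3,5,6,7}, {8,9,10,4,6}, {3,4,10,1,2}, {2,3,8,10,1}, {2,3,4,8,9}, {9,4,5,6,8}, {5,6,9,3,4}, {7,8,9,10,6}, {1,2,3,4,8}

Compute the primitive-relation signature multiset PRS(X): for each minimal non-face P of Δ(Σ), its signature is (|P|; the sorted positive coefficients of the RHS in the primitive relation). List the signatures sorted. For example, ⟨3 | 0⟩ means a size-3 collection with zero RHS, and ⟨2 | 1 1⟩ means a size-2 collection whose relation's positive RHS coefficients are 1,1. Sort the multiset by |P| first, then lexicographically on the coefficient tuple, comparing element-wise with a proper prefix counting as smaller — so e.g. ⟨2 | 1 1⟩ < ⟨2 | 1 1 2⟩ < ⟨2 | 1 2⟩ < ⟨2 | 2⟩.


Primitive collections (11):

  {2,5}:  v_{2} + v_{5} = 0 — sig = ⟨2 | 0⟩
  {4,7}:  v_{4} + v_{7} = 0 — sig = ⟨2 | 0⟩
  {2,6}:  v_{2} + v_{6} = v_{10} — sig = ⟨2 | 1⟩
  {5,10}:  v_{5} + v_{10} = v_{6} — sig = ⟨2 | 1⟩
  {1,9}:  v_{1} + v_{9} = v_{2} + v_{4} — sig = ⟨2 | 1 1⟩
  {1,5}:  v_{1} + v_{5} = v_{3} + v_{4} + v_{8} + v_{10} — sig = ⟨2 | 1 1 1 1⟩
  {1,7}:  v_{1} + v_{7} = v_{2} + v_{3} + v_{8} + v_{10} — sig = ⟨2 | 1 1 1 1⟩
  {1,6}:  v_{1} + v_{6} = v_{3} + v_{4} + v_{8} + 2·v_{10} — sig = ⟨2 | 1 1 1 2⟩
  {3,8,9,10}:  v_{3} + v_{8} + v_{9} + v_{10} = 0 — sig = ⟨4 | 0⟩
  {3,6,8,9}:  v_{3} + v_{6} + v_{8} + v_{9} = v_{5} — sig = ⟨4 | 1⟩
  {2,3,4,8,10}:  v_{2} + v_{3} + v_{4} + v_{8} + v_{10} = v_{1} — sig = ⟨5 | 1⟩

Hence PRS(X_Σ) =
{ ⟨2 | 0⟩ ×2,  ⟨2 | 1⟩ ×2,  ⟨2 | 1 1⟩,  ⟨2 | 1 1 1 1⟩ ×2,  ⟨2 | 1 1 1 2⟩,  ⟨4 | 0⟩,  ⟨4 | 1⟩,  ⟨5 | 1⟩ }


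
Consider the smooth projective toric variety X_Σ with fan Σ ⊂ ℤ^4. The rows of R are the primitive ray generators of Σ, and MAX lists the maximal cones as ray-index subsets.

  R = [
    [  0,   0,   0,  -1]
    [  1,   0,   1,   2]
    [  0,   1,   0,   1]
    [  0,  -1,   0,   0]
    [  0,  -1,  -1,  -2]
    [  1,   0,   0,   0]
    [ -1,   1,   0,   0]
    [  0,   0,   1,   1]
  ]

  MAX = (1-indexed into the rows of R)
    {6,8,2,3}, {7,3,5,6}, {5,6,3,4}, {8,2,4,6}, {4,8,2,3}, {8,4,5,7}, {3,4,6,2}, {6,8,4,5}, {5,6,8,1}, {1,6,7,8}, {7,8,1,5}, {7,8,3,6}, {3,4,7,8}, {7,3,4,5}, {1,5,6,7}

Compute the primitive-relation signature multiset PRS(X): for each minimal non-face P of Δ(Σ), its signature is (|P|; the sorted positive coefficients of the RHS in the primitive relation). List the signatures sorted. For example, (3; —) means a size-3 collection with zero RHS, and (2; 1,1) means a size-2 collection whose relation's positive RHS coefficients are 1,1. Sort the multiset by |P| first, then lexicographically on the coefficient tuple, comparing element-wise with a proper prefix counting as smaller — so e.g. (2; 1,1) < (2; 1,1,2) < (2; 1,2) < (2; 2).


|primitive collections| = 9. Relations:

  {1,2}:  v_{1} + v_{2} = v_{6} + v_{8} — sig = (2; 1,1)
  {1,3}:  v_{1} + v_{3} = v_{6} + v_{7} — sig = (2; 1,1)
  {1,4}:  v_{1} + v_{4} = v_{5} + v_{8} — sig = (2; 1,1)
  {2,5}:  v_{2} + v_{5} = v_{4} + v_{6} — sig = (2; 1,1)
  {2,7}:  v_{2} + v_{7} = v_{3} + v_{8} — sig = (2; 1,1)
  {3,5,8}:  v_{3} + v_{5} + v_{8} = 0 — sig = (3; —)
  {4,6,7}:  v_{4} + v_{6} + v_{7} = 0 — sig = (3; —)
  {3,4,6,8}:  v_{3} + v_{4} + v_{6} + v_{8} = v_{2} — sig = (4; 1)
  {5,6,7,8}:  v_{5} + v_{6} + v_{7} + v_{8} = v_{1} — sig = (4; 1)

Signatures (|P|; sorted positive RHS coefficients), sorted:
    |P|=2: 5 collections, coeffs (1,1), (1,1), (1,1), (1,1), (1,1)
    |P|=3: 2 collections, coeffs (), ()
    |P|=4: 2 collections, coeffs (1), (1)


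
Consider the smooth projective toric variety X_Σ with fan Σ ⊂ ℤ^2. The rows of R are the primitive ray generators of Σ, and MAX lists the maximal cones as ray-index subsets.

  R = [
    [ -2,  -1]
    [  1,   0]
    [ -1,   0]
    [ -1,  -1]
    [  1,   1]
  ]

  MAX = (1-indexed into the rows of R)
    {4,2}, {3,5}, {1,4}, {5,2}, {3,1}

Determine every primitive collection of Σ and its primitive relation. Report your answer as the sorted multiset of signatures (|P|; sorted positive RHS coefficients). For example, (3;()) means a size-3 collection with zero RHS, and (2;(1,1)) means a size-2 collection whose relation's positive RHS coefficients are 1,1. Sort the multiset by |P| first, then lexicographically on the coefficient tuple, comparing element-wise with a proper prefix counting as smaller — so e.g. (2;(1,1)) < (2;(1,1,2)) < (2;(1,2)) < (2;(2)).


5 minimal non-faces of Δ(Σ) (on 5 rays):

  P={2,3}:  v_{2} + v_{3} = 0  ⟹  sig = (2;())
  P={4,5}:  v_{4} + v_{5} = 0  ⟹  sig = (2;())
  P={1,2}:  v_{1} + v_{2} = v_{4}  ⟹  sig = (2;(1))
  P={1,5}:  v_{1} + v_{5} = v_{3}  ⟹  sig = (2;(1))
  P={3,4}:  v_{3} + v_{4} = v_{1}  ⟹  sig = (2;(1))

Hence PRS(X_Σ) =
    |P|=2: 5 collections, coeffs (), (), (1), (1), (1)


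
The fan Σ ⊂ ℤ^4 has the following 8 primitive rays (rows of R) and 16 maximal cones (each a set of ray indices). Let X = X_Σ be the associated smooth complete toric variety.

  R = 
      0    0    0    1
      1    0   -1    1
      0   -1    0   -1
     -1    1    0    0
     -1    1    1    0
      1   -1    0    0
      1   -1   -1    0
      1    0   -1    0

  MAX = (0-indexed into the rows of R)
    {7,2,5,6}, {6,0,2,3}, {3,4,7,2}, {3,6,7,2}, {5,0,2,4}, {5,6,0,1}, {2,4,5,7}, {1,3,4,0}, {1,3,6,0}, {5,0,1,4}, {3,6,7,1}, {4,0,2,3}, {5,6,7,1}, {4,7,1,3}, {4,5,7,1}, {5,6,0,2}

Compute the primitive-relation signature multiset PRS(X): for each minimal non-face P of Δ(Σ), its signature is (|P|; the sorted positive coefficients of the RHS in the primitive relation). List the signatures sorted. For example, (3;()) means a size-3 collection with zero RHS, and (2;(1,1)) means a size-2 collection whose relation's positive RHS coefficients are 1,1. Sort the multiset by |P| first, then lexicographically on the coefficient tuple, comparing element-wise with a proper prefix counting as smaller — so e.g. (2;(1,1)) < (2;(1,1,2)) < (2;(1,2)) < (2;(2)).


The 4 primitive collections of Σ (r=8, n=4):

  P={3,5}:  v_{3} + v_{5} = 0  ⟹  sig = (2;())
  P={4,6}:  v_{4} + v_{6} = 0  ⟹  sig = (2;())
  P={0,7}:  v_{0} + v_{7} = v_{1}  ⟹  sig = (2;(1))
  P={1,2}:  v_{1} + v_{2} = v_{6}  ⟹  sig = (2;(1))

Sorted signature multiset PRS(X):
{ (2;()) ×2,  (2;(1)) ×2 }


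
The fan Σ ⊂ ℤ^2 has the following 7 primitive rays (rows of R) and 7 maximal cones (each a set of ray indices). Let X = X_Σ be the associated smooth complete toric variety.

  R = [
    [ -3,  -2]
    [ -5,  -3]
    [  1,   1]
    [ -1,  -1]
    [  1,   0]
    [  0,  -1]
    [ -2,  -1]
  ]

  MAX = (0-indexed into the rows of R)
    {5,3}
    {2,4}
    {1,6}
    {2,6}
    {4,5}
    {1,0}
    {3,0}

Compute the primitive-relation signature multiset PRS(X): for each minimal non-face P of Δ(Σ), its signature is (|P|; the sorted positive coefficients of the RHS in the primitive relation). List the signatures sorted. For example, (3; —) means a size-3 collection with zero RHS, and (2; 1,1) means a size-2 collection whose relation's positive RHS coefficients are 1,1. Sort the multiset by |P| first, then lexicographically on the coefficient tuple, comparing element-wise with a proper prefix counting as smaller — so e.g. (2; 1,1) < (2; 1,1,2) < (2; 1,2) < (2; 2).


14 minimal non-faces of Δ(Σ) (on 7 rays):

  P = {2,3}:  v_{2} + v_{3} = 0  ⇒ sig = (2; —)
  P = {0,2}:  v_{0} + v_{2} = v_{6}  ⇒ sig = (2; 1)
  P = {0,6}:  v_{0} + v_{6} = v_{1}  ⇒ sig = (2; 1)
  P = {2,5}:  v_{2} + v_{5} = v_{4}  ⇒ sig = (2; 1)
  P = {3,4}:  v_{3} + v_{4} = v_{5}  ⇒ sig = (2; 1)
  P = {3,6}:  v_{3} + v_{6} = v_{0}  ⇒ sig = (2; 1)
  P = {4,6}:  v_{4} + v_{6} = v_{3}  ⇒ sig = (2; 1)
  P = {1,4}:  v_{1} + v_{4} = v_{0} + v_{3}  ⇒ sig = (2; 1,1)
  P = {1,5}:  v_{1} + v_{5} = v_{0} + 2·v_{3}  ⇒ sig = (2; 1,2)
  P = {0,4}:  v_{0} + v_{4} = 2·v_{3}  ⇒ sig = (2; 2)
  P = {1,2}:  v_{1} + v_{2} = 2·v_{6}  ⇒ sig = (2; 2)
  P = {1,3}:  v_{1} + v_{3} = 2·v_{0}  ⇒ sig = (2; 2)
  P = {5,6}:  v_{5} + v_{6} = 2·v_{3}  ⇒ sig = (2; 2)
  P = {0,5}:  v_{0} + v_{5} = 3·v_{3}  ⇒ sig = (2; 3)

Sorted signature multiset PRS(X):
[(2; —), (2; 1), (2; 1), (2; 1), (2; 1), (2; 1), (2; 1), (2; 1,1), (2; 1,2), (2; 2), (2; 2), (2; 2), (2; 2), (2; 3)]


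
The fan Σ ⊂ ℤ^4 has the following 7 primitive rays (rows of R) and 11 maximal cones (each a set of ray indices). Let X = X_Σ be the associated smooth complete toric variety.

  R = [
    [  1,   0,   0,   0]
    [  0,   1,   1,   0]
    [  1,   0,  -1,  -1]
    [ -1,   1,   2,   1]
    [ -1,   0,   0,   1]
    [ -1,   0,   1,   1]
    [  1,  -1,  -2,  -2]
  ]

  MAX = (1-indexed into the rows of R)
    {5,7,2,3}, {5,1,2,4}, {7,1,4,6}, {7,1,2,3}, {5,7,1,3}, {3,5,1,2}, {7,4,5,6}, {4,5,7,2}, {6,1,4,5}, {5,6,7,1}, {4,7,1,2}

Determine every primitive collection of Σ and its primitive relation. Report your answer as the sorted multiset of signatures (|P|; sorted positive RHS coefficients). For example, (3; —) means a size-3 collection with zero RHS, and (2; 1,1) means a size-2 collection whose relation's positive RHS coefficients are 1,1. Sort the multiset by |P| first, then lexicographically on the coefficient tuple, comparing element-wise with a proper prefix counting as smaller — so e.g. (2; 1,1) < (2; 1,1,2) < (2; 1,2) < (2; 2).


Minimal non-faces — 5 found among 7 rays, 11 max cones:

  {3,6}:  v_{3} + v_{6} = 0  ⟹  sig = (2; —)
  {2,6}:  v_{2} + v_{6} = v_{4}  ⟹  sig = (2; 1)
  {3,4}:  v_{3} + v_{4} = v_{2}  ⟹  sig = (2; 1)
  {1,4,5,7}:  v_{1} + v_{4} + v_{5} + v_{7} = 0  ⟹  sig = (4; —)
  {1,2,5,7}:  v_{1} + v_{2} + v_{5} + v_{7} = v_{3}  ⟹  sig = (4; 1)

Hence PRS(X_Σ) =
[(2; —), (2; 1), (2; 1), (4; —), (4; 1)]


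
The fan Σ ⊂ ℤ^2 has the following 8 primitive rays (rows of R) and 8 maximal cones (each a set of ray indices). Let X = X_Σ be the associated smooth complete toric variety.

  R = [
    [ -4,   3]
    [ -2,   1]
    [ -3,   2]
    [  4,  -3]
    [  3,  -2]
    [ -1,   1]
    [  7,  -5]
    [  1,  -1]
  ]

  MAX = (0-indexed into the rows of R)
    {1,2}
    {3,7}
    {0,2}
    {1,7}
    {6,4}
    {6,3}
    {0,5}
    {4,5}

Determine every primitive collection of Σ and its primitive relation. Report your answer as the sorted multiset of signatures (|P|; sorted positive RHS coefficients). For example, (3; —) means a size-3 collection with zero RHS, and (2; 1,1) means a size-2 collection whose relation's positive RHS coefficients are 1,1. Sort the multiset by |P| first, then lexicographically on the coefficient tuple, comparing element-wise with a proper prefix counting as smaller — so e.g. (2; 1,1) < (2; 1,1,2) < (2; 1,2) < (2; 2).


Primitive collections (20):

  • {0,3}:  v_{0} + v_{3} = 0  ⇒ sig = (2; —)
  • {2,4}:  v_{2} + v_{4} = 0  ⇒ sig = (2; —)
  • {5,7}:  v_{5} + v_{7} = 0  ⇒ sig = (2; —)
  • {0,4}:  v_{0} + v_{4} = v_{5}  ⇒ sig = (2; 1)
  • {0,6}:  v_{0} + v_{6} = v_{4}  ⇒ sig = (2; 1)
  • {0,7}:  v_{0} + v_{7} = v_{2}  ⇒ sig = (2; 1)
  • {1,4}:  v_{1} + v_{4} = v_{7}  ⇒ sig = (2; 1)
  • {1,5}:  v_{1} + v_{5} = v_{2}  ⇒ sig = (2; 1)
  • {2,3}:  v_{2} + v_{3} = v_{7}  ⇒ sig = (2; 1)
  • {2,5}:  v_{2} + v_{5} = v_{0}  ⇒ sig = (2; 1)
  • {2,6}:  v_{2} + v_{6} = v_{3}  ⇒ sig = (2; 1)
  • {2,7}:  v_{2} + v_{7} = v_{1}  ⇒ sig = (2; 1)
  • {3,4}:  v_{3} + v_{4} = v_{6}  ⇒ sig = (2; 1)
  • {3,5}:  v_{3} + v_{5} = v_{4}  ⇒ sig = (2; 1)
  • {4,7}:  v_{4} + v_{7} = v_{3}  ⇒ sig = (2; 1)
  • {1,6}:  v_{1} + v_{6} = v_{3} + v_{7}  ⇒ sig = (2; 1,1)
  • {0,1}:  v_{0} + v_{1} = 2·v_{2}  ⇒ sig = (2; 2)
  • {1,3}:  v_{1} + v_{3} = 2·v_{7}  ⇒ sig = (2; 2)
  • {5,6}:  v_{5} + v_{6} = 2·v_{4}  ⇒ sig = (2; 2)
  • {6,7}:  v_{6} + v_{7} = 2·v_{3}  ⇒ sig = (2; 2)

Signatures (|P|; sorted positive RHS coefficients), sorted:
{ (2; —) ×3,  (2; 1) ×12,  (2; 1,1),  (2; 2) ×4 }


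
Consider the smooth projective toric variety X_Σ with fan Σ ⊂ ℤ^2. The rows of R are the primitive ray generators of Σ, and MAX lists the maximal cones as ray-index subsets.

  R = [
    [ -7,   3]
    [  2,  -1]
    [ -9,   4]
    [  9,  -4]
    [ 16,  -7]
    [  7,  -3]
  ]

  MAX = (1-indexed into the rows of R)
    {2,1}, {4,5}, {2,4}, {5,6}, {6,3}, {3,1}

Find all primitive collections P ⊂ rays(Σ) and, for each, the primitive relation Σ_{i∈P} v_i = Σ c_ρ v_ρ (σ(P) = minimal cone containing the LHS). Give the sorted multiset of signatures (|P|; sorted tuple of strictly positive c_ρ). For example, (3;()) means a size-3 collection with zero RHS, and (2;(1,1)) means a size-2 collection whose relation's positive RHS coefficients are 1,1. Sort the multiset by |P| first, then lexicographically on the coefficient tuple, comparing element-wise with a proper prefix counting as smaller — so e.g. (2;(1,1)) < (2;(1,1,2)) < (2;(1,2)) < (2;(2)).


The 9 primitive collections of Σ (r=6, n=2):

  • {1,6}:  v_{1} + v_{6} = 0  ⟹  sig = (2;())
  • {3,4}:  v_{3} + v_{4} = 0  ⟹  sig = (2;())
  • {1,4}:  v_{1} + v_{4} = v_{2}  ⟹  sig = (2;(1))
  • {1,5}:  v_{1} + v_{5} = v_{4}  ⟹  sig = (2;(1))
  • {2,3}:  v_{2} + v_{3} = v_{1}  ⟹  sig = (2;(1))
  • {2,6}:  v_{2} + v_{6} = v_{4}  ⟹  sig = (2;(1))
  • {3,5}:  v_{3} + v_{5} = v_{6}  ⟹  sig = (2;(1))
  • {4,6}:  v_{4} + v_{6} = v_{5}  ⟹  sig = (2;(1))
  • {2,5}:  v_{2} + v_{5} = 2·v_{4}  ⟹  sig = (2;(2))

Signatures (|P|; sorted positive RHS coefficients), sorted:
{ (2;()) ×2,  (2;(1)) ×6,  (2;(2)) }


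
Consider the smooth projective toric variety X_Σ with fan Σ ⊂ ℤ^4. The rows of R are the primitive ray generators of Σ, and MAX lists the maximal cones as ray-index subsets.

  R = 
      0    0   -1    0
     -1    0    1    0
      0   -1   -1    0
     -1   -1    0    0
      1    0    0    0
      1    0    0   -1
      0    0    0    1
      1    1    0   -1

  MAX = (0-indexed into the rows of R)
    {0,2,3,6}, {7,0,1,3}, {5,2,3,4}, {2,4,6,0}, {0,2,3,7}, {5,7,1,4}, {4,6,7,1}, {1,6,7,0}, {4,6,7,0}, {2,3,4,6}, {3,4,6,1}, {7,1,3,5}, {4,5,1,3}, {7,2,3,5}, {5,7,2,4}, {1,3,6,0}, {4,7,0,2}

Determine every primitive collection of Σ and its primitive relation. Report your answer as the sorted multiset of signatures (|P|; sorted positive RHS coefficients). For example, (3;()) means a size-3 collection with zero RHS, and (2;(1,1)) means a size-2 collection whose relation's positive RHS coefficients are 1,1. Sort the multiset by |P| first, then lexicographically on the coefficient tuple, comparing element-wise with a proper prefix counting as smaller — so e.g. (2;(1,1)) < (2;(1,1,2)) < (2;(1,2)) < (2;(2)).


Primitive collections (8):

  {1,2}:  v_{1} + v_{2} = v_{3}  so sig = (2;(1))
  {5,6}:  v_{5} + v_{6} = v_{4}  so sig = (2;(1))
  {0,5}:  v_{0} + v_{5} = v_{2} + v_{7}  so sig = (2;(1,1))
  {0,1,4}:  v_{0} + v_{1} + v_{4} = 0  so sig = (3;())
  {3,6,7}:  v_{3} + v_{6} + v_{7} = 0  so sig = (3;())
  {0,3,4}:  v_{0} + v_{3} + v_{4} = v_{2}  so sig = (3;(1))
  {3,4,7}:  v_{3} + v_{4} + v_{7} = v_{5}  so sig = (3;(1))
  {2,6,7}:  v_{2} + v_{6} + v_{7} = v_{0} + v_{4}  so sig = (3;(1,1))

Hence PRS(X_Σ) =
[(2;(1)), (2;(1)), (2;(1,1)), (3;()), (3;()), (3;(1)), (3;(1)), (3;(1,1))]


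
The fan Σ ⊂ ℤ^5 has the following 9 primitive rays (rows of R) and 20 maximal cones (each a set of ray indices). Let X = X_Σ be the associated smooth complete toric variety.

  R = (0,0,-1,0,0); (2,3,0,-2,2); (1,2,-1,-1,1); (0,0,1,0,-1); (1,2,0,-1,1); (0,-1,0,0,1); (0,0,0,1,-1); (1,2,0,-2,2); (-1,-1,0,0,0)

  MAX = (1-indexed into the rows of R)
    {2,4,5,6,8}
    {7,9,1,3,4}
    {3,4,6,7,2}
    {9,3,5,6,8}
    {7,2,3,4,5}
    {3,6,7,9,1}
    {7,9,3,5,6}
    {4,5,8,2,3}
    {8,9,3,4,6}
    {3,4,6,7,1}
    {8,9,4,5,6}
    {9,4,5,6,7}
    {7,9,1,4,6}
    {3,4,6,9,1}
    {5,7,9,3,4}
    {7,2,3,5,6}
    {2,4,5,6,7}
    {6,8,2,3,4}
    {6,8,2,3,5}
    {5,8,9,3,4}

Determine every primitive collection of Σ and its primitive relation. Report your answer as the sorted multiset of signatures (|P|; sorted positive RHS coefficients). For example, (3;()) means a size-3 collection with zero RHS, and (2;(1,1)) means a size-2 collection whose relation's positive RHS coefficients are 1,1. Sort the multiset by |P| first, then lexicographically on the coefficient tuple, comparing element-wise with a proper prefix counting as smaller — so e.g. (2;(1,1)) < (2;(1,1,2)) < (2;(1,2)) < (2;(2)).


Primitive collections (7):

  {1,5}:  v_{1} + v_{5} = v_{3}  so sig = (2;(1))
  {2,9}:  v_{2} + v_{9} = v_{8}  so sig = (2;(1))
  {7,8}:  v_{7} + v_{8} = v_{5}  so sig = (2;(1))
  {1,8}:  v_{1} + v_{8} = 2·v_{3} + v_{4} + v_{6} + v_{9}  so sig = (2;(1,1,1,2))
  {1,2}:  v_{1} + v_{2} = 2·v_{3} + v_{4} + v_{6}  so sig = (2;(1,1,2))
  {3,4,5,6}:  v_{3} + v_{4} + v_{5} + v_{6} = v_{2}  so sig = (4;(1))
  {3,4,6,7,9}:  v_{3} + v_{4} + v_{6} + v_{7} + v_{9} = 0  so sig = (5;())

Signatures (|P|; sorted positive RHS coefficients), sorted:
[(2;(1)), (2;(1)), (2;(1)), (2;(1,1,1,2)), (2;(1,1,2)), (4;(1)), (5;())]


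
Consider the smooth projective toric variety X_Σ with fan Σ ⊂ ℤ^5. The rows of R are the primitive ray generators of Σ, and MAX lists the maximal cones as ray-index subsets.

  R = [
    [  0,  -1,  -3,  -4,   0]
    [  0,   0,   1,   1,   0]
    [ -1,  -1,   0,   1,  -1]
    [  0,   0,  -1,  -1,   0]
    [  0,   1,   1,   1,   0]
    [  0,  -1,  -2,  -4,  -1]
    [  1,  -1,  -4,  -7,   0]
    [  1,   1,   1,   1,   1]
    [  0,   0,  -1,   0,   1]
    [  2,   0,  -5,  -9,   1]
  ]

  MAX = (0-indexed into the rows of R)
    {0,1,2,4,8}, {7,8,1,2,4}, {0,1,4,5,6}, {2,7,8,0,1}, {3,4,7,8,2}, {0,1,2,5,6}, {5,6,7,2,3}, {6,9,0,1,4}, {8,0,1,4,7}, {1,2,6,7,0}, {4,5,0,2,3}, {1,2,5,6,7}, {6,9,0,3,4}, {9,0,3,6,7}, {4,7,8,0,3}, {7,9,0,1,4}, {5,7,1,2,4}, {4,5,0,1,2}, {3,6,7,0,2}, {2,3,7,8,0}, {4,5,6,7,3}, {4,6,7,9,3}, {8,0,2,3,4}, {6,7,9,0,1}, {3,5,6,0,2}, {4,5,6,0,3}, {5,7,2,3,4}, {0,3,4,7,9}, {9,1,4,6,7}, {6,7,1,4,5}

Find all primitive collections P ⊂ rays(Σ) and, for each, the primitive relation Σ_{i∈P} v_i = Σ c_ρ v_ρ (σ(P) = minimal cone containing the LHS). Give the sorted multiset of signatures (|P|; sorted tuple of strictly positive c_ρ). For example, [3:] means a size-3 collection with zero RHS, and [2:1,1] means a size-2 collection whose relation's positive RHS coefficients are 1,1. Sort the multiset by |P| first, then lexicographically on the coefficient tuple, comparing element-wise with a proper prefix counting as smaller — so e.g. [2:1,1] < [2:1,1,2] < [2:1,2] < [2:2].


|primitive collections| = 10. Relations:

  • {1,3}:  v_{1} + v_{3} = 0  so sig = [2:]
  • {5,8}:  v_{5} + v_{8} = v_{0}  so sig = [2:1]
  • {2,9}:  v_{2} + v_{9} = v_{3} + v_{6}  so sig = [2:1,1]
  • {5,9}:  v_{5} + v_{9} = v_{4} + 2·v_{6}  so sig = [2:1,2]
  • {6,8}:  v_{6} + v_{8} = 2·v_{0} + v_{7}  so sig = [2:1,2]
  • {8,9}:  v_{8} + v_{9} = 3·v_{0} + v_{4} + 2·v_{7}  so sig = [2:1,2,3]
  • {0,5,7}:  v_{0} + v_{5} + v_{7} = v_{6}  so sig = [3:1]
  • {2,4,6}:  v_{2} + v_{4} + v_{6} = v_{3} + v_{5}  so sig = [3:1,1]
  • {0,2,4,7}:  v_{0} + v_{2} + v_{4} + v_{7} = v_{3}  so sig = [4:1]
  • {0,4,6,7}:  v_{0} + v_{4} + v_{6} + v_{7} = v_{9}  so sig = [4:1]

Signatures (|P|; sorted positive RHS coefficients), sorted:
    |P|=2: 6 collections, coeffs (), (1), (1,1), (1,2), (1,2), (1,2,3)
    |P|=3: 2 collections, coeffs (1), (1,1)
    |P|=4: 2 collections, coeffs (1), (1)


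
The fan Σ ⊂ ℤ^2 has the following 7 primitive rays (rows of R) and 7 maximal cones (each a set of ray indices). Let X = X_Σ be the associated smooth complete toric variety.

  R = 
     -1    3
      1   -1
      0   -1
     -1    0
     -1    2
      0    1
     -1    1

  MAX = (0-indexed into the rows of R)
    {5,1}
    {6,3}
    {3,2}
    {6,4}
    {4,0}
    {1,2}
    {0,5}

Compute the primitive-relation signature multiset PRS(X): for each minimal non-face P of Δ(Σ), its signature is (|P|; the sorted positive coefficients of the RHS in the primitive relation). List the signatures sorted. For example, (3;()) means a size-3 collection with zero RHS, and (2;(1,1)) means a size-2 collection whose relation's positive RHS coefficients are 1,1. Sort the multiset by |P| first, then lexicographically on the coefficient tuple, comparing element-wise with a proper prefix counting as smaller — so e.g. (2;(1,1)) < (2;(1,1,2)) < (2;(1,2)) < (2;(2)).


Σ has 14 primitive collections:

  • {1,6}:  v_{1} + v_{6} = 0 ; sig = (2;())
  • {2,5}:  v_{2} + v_{5} = 0 ; sig = (2;())
  • {0,2}:  v_{0} + v_{2} = v_{4} ; sig = (2;(1))
  • {1,3}:  v_{1} + v_{3} = v_{2} ; sig = (2;(1))
  • {1,4}:  v_{1} + v_{4} = v_{5} ; sig = (2;(1))
  • {2,4}:  v_{2} + v_{4} = v_{6} ; sig = (2;(1))
  • {2,6}:  v_{2} + v_{6} = v_{3} ; sig = (2;(1))
  • {3,5}:  v_{3} + v_{5} = v_{6} ; sig = (2;(1))
  • {4,5}:  v_{4} + v_{5} = v_{0} ; sig = (2;(1))
  • {5,6}:  v_{5} + v_{6} = v_{4} ; sig = (2;(1))
  • {0,3}:  v_{0} + v_{3} = v_{4} + v_{6} ; sig = (2;(1,1))
  • {0,1}:  v_{0} + v_{1} = 2·v_{5} ; sig = (2;(2))
  • {0,6}:  v_{0} + v_{6} = 2·v_{4} ; sig = (2;(2))
  • {3,4}:  v_{3} + v_{4} = 2·v_{6} ; sig = (2;(2))

Hence PRS(X_Σ) =
[(2;()), (2;()), (2;(1)), (2;(1)), (2;(1)), (2;(1)), (2;(1)), (2;(1)), (2;(1)), (2;(1)), (2;(1,1)), (2;(2)), (2;(2)), (2;(2))]


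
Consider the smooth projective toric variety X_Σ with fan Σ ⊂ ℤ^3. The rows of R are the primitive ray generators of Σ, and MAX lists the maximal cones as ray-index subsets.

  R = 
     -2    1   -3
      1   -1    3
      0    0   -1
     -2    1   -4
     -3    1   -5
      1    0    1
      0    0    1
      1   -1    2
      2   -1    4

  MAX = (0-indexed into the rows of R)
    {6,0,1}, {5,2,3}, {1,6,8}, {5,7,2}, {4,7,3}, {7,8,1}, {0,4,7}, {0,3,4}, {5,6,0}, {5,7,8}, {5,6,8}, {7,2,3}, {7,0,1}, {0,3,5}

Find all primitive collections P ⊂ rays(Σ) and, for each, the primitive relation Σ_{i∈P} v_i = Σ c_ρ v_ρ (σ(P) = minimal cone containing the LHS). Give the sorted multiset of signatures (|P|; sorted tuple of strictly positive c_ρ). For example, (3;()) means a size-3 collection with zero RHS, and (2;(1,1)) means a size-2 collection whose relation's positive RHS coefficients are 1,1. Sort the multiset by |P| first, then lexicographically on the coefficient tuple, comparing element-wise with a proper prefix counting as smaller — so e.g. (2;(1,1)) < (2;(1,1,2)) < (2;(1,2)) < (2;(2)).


Δ(Σ) — 9 vertices, 18 min non-faces:

  {2,6}:  v_{2} + v_{6} = 0  so sig = (2;())
  {3,8}:  v_{3} + v_{8} = 0  so sig = (2;())
  {0,2}:  v_{0} + v_{2} = v_{3}  so sig = (2;(1))
  {0,8}:  v_{0} + v_{8} = v_{6}  so sig = (2;(1))
  {1,2}:  v_{1} + v_{2} = v_{7}  so sig = (2;(1))
  {1,5}:  v_{1} + v_{5} = v_{8}  so sig = (2;(1))
  {3,6}:  v_{3} + v_{6} = v_{0}  so sig = (2;(1))
  {4,5}:  v_{4} + v_{5} = v_{3}  so sig = (2;(1))
  {6,7}:  v_{6} + v_{7} = v_{1}  so sig = (2;(1))
  {1,3}:  v_{1} + v_{3} = v_{0} + v_{7}  so sig = (2;(1,1))
  {2,8}:  v_{2} + v_{8} = v_{5} + v_{7}  so sig = (2;(1,1))
  {4,8}:  v_{4} + v_{8} = v_{0} + v_{7}  so sig = (2;(1,1))
  {2,4}:  v_{2} + v_{4} = 2·v_{3} + v_{7}  so sig = (2;(1,2))
  {4,6}:  v_{4} + v_{6} = 2·v_{0} + v_{7}  so sig = (2;(1,2))
  {1,4}:  v_{1} + v_{4} = 2·v_{0} + 2·v_{7}  so sig = (2;(2,2))
  {0,5,7}:  v_{0} + v_{5} + v_{7} = 0  so sig = (3;())
  {0,3,7}:  v_{0} + v_{3} + v_{7} = v_{4}  so sig = (3;(1))
  {3,5,7}:  v_{3} + v_{5} + v_{7} = v_{2}  so sig = (3;(1))

Sorted signature multiset PRS(X):
    |P|=2: 15 collections, coeffs (), (), (1), (1), (1), (1), (1), (1), (1), (1,1), (1,1), (1,1), (1,2), (1,2), (2,2)
    |P|=3: 3 collections, coeffs (), (1), (1)


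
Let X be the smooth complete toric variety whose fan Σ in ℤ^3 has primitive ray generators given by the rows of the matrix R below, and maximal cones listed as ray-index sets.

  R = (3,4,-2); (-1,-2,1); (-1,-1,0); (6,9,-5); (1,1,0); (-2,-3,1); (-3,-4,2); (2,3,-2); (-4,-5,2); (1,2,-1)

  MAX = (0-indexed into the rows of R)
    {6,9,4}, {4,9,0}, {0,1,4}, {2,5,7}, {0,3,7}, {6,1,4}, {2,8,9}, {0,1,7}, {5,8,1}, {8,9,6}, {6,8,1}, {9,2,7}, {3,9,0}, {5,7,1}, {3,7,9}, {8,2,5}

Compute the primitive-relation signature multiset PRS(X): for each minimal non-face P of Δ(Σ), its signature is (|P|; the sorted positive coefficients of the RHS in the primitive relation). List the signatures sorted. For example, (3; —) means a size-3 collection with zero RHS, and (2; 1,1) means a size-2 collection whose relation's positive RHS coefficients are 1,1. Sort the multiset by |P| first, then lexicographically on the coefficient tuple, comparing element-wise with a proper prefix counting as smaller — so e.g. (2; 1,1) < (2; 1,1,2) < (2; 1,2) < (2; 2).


22 collections generate NE(X_Σ); each relation:

  P={0,6}:  v_{0} + v_{6} = 0  ⇒ sig = (2; —)
  P={1,9}:  v_{1} + v_{9} = 0  ⇒ sig = (2; —)
  P={2,4}:  v_{2} + v_{4} = 0  ⇒ sig = (2; —)
  P={0,2}:  v_{0} + v_{2} = v_{7}  ⇒ sig = (2; 1)
  P={0,8}:  v_{0} + v_{8} = v_{2}  ⇒ sig = (2; 1)
  P={1,2}:  v_{1} + v_{2} = v_{5}  ⇒ sig = (2; 1)
  P={2,6}:  v_{2} + v_{6} = v_{8}  ⇒ sig = (2; 1)
  P={4,5}:  v_{4} + v_{5} = v_{1}  ⇒ sig = (2; 1)
  P={4,7}:  v_{4} + v_{7} = v_{0}  ⇒ sig = (2; 1)
  P={4,8}:  v_{4} + v_{8} = v_{6}  ⇒ sig = (2; 1)
  P={5,9}:  v_{5} + v_{9} = v_{2}  ⇒ sig = (2; 1)
  P={6,7}:  v_{6} + v_{7} = v_{2}  ⇒ sig = (2; 1)
  P={0,5}:  v_{0} + v_{5} = v_{1} + v_{7}  ⇒ sig = (2; 1,1)
  P={1,3}:  v_{1} + v_{3} = v_{0} + v_{7}  ⇒ sig = (2; 1,1)
  P={3,6}:  v_{3} + v_{6} = v_{7} + v_{9}  ⇒ sig = (2; 1,1)
  P={5,6}:  v_{5} + v_{6} = v_{1} + v_{8}  ⇒ sig = (2; 1,1)
  P={3,8}:  v_{3} + v_{8} = v_{2} + v_{7} + v_{9}  ⇒ sig = (2; 1,1,1)
  P={2,3}:  v_{2} + v_{3} = 2·v_{7} + v_{9}  ⇒ sig = (2; 1,2)
  P={3,4}:  v_{3} + v_{4} = 2·v_{0} + v_{9}  ⇒ sig = (2; 1,2)
  P={3,5}:  v_{3} + v_{5} = 2·v_{7}  ⇒ sig = (2; 2)
  P={7,8}:  v_{7} + v_{8} = 2·v_{2}  ⇒ sig = (2; 2)
  P={0,7,9}:  v_{0} + v_{7} + v_{9} = v_{3}  ⇒ sig = (3; 1)

Signatures (|P|; sorted positive RHS coefficients), sorted:
    (2; —)
    (2; —)
    (2; —)
    (2; 1)
    (2; 1)
    (2; 1)
    (2; 1)
    (2; 1)
    (2; 1)
    (2; 1)
    (2; 1)
    (2; 1)
    (2; 1,1)
    (2; 1,1)
    (2; 1,1)
    (2; 1,1)
    (2; 1,1,1)
    (2; 1,2)
    (2; 1,2)
    (2; 2)
    (2; 2)
    (3; 1)


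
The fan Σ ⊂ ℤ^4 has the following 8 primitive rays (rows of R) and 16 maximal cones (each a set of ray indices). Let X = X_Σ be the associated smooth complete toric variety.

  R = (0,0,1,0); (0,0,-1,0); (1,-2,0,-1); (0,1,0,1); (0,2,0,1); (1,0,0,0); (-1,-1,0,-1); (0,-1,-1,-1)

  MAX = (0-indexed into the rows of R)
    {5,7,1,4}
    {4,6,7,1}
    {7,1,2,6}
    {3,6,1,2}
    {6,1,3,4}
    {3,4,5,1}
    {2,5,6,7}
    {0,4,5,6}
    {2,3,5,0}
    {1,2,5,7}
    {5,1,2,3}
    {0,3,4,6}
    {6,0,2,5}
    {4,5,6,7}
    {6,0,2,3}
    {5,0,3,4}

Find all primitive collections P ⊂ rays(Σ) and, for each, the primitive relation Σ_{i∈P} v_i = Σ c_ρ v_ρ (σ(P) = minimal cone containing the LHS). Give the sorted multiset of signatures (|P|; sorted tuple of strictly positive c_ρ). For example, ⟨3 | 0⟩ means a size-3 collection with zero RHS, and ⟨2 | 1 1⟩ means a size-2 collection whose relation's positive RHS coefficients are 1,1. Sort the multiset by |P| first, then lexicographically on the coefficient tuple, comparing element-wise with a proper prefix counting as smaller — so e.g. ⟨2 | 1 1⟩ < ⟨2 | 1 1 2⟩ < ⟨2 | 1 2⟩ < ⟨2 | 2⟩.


Σ has 6 primitive collections:

  P={0,1}:  v_{0} + v_{1} = 0 — sig = ⟨2 | 0⟩
  P={2,4}:  v_{2} + v_{4} = v_{5} — sig = ⟨2 | 1⟩
  P={3,7}:  v_{3} + v_{7} = v_{1} — sig = ⟨2 | 1⟩
  P={0,7}:  v_{0} + v_{7} = v_{5} + v_{6} — sig = ⟨2 | 1 1⟩
  P={3,5,6}:  v_{3} + v_{5} + v_{6} = 0 — sig = ⟨3 | 0⟩
  P={1,5,6}:  v_{1} + v_{5} + v_{6} = v_{7} — sig = ⟨3 | 1⟩

Hence PRS(X_Σ) =
[⟨2 | 0⟩, ⟨2 | 1⟩, ⟨2 | 1⟩, ⟨2 | 1 1⟩, ⟨3 | 0⟩, ⟨3 | 1⟩]
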